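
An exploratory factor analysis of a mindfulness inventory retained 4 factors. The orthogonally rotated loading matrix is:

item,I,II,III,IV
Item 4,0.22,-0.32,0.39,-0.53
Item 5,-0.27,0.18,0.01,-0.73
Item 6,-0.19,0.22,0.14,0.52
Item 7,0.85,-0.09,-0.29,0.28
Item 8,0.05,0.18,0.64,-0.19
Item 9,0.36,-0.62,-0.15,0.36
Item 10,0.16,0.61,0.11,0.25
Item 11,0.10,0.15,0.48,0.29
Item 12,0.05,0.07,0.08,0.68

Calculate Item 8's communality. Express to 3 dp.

0.481

h² = 0.05² + 0.18² + 0.64² + (-0.19)² = 0.0025 + 0.0324 + 0.4096 + 0.0361 = 0.4806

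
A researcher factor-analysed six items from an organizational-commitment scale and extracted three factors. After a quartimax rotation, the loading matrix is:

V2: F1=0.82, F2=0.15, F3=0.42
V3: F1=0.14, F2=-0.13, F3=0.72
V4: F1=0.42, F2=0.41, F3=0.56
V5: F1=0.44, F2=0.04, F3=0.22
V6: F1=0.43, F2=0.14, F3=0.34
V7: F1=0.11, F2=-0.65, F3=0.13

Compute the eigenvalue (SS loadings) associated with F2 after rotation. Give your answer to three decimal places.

0.651

SS loadings for F2 = 0.15² + (-0.13)² + 0.41² + 0.04² + 0.14² + (-0.65)² = 0.0225 + 0.0169 + 0.1681 + 0.0016 + 0.0196 + 0.4225 = 0.6512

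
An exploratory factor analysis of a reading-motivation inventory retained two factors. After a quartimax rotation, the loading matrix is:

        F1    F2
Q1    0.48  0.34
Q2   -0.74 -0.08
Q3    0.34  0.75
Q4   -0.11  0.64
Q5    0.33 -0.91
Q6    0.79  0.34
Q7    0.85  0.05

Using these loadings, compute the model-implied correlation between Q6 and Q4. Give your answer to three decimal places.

r̂ = Σ λ_i·λ_j across factors = (0.79)(-0.11) + (0.34)(0.64)
  = -0.0869 +0.2176 = 0.1307

0.131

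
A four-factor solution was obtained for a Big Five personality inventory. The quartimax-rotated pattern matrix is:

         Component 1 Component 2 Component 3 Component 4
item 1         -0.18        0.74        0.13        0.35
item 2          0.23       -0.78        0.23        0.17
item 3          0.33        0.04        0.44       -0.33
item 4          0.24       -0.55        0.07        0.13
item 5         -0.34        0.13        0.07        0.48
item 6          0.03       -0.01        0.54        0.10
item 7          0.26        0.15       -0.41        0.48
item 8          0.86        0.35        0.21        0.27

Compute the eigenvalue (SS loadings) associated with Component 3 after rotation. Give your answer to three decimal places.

0.777

SS loadings for Component 3 = 0.13² + 0.23² + 0.44² + 0.07² + 0.07² + 0.54² + (-0.41)² + 0.21² = 0.0169 + 0.0529 + 0.1936 + 0.0049 + 0.0049 + 0.2916 + 0.1681 + 0.0441 = 0.7770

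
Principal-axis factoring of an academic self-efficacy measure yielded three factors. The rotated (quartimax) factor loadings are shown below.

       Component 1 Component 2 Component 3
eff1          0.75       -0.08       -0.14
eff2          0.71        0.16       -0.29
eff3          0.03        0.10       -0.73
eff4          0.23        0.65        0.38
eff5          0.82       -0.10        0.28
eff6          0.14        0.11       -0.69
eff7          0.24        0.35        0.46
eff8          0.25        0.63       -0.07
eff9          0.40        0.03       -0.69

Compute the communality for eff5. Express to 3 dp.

0.761

h² = 0.82² + (-0.10)² + 0.28² = 0.6724 + 0.0100 + 0.0784 = 0.7608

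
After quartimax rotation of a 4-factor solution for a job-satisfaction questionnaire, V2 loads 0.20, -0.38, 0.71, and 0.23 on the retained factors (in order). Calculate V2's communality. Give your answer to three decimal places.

h² = 0.20² + (-0.38)² + 0.71² + 0.23² = 0.0400 + 0.1444 + 0.5041 + 0.0529 = 0.7414

0.741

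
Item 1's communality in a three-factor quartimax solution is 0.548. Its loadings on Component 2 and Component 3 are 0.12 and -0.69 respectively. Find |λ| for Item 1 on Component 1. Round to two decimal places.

Under orthogonal rotation h² = Σλ², so λ_Component 1² = h² − (0.4905) = 0.548 − 0.4905 = 0.0575.
|λ| = √0.0575 = 0.2398.

0.24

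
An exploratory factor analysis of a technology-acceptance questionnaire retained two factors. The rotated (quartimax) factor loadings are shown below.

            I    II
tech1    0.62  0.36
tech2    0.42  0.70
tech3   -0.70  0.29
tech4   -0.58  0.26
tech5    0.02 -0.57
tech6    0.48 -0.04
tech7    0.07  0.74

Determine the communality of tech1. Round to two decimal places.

h² = 0.62² + 0.36² = 0.3844 + 0.1296 = 0.5140

0.51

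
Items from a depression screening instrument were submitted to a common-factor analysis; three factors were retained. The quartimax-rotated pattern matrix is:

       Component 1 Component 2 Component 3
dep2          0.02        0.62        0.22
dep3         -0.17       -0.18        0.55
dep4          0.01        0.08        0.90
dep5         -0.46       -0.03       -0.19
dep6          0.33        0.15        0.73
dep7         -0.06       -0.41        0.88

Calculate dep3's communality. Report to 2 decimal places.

h² = (-0.17)² + (-0.18)² + 0.55² = 0.0289 + 0.0324 + 0.3025 = 0.3638

0.36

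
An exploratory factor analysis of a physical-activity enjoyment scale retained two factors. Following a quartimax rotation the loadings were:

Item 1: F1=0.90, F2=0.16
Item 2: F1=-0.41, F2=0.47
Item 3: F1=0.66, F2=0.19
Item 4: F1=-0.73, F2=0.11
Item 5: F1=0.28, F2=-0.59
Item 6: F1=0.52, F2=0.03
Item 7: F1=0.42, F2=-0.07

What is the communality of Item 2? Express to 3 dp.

0.389

h² = (-0.41)² + 0.47² = 0.1681 + 0.2209 = 0.3890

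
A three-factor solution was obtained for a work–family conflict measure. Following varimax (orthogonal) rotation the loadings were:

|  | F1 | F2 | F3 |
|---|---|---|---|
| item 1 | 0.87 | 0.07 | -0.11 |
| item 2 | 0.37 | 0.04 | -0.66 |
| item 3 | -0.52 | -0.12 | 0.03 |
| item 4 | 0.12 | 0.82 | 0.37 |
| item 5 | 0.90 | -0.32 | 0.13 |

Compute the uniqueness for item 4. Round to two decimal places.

0.18

h² = 0.12² + 0.82² + 0.37² = 0.0144 + 0.6724 + 0.1369 = 0.8237
Uniqueness u² = 1 − h² = 1 − 0.8237 = 0.1763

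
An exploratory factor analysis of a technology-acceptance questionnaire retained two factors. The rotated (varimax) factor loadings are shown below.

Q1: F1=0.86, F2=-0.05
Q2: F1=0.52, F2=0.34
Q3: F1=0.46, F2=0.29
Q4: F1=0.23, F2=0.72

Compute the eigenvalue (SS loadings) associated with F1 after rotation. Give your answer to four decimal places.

SS loadings for F1 = 0.86² + 0.52² + 0.46² + 0.23² = 0.7396 + 0.2704 + 0.2116 + 0.0529 = 1.2745

1.2745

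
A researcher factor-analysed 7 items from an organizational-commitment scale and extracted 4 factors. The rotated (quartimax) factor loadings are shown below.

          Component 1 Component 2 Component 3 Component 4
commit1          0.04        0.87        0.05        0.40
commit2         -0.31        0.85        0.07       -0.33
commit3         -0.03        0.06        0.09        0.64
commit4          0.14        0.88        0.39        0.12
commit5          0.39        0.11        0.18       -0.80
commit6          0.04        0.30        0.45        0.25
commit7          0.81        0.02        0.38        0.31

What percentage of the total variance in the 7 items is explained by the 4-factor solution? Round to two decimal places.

Communalities: 0.9210, 0.9324, 0.4222, 0.9605, 0.8366, 0.3566, 0.8970; Σh² = 5.3263.
Total variance with 7 standardized items is 7, so the solution explains 5.3263/7 = 0.7609 = 76.09%.

76.09%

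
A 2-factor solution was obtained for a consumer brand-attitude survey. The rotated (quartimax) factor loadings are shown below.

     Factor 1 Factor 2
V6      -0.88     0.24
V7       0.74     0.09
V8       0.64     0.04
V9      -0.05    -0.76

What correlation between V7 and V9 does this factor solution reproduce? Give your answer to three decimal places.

r̂ = Σ λ_i·λ_j across factors = (0.74)(-0.05) + (0.09)(-0.76)
  = -0.0370 -0.0684 = -0.1054

-0.105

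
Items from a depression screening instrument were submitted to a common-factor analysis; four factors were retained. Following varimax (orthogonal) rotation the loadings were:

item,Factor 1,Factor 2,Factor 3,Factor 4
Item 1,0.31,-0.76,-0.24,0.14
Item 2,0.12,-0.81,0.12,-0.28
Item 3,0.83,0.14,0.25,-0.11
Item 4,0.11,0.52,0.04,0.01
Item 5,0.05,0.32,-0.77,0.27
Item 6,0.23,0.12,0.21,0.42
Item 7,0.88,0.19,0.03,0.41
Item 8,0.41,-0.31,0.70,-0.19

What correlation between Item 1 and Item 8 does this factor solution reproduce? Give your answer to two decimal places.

r̂ = Σ λ_i·λ_j across factors = (0.31)(0.41) + (-0.76)(-0.31) + (-0.24)(0.70) + (0.14)(-0.19)
  = +0.1271 +0.2356 -0.1680 -0.0266 = 0.1681

0.17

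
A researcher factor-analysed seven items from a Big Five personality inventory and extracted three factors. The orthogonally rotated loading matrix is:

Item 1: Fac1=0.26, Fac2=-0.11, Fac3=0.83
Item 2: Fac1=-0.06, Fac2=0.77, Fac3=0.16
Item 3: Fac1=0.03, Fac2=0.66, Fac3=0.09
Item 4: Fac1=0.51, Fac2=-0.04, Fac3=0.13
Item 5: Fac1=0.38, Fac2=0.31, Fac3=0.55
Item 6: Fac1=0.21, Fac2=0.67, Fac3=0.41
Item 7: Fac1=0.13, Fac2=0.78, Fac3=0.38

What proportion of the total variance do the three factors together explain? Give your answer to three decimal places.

0.584

Communalities: 0.7686, 0.6221, 0.4446, 0.2786, 0.5430, 0.6611, 0.7697; Σh² = 4.0877.
Total variance with 7 standardized items is 7, so the solution explains 4.0877/7 = 0.5840.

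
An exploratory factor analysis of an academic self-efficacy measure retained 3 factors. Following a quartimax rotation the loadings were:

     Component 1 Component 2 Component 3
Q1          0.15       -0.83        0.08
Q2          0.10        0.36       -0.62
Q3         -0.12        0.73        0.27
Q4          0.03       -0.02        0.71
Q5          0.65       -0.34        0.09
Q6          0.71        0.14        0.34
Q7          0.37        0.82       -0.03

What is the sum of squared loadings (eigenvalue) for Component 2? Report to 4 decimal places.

2.1594

SS loadings for Component 2 = (-0.83)² + 0.36² + 0.73² + (-0.02)² + (-0.34)² + 0.14² + 0.82² = 0.6889 + 0.1296 + 0.5329 + 0.0004 + 0.1156 + 0.0196 + 0.6724 = 2.1594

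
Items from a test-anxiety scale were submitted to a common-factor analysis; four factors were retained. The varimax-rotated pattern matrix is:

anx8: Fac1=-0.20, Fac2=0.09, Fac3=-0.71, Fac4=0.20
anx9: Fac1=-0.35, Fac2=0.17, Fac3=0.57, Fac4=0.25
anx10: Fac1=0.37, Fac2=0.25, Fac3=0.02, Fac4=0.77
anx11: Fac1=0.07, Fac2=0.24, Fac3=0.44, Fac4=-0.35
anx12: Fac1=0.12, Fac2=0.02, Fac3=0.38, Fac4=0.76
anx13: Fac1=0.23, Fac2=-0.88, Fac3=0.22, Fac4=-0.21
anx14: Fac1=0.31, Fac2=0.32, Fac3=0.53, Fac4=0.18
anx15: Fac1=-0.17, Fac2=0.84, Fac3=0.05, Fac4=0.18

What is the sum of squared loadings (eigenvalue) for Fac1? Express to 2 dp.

SS loadings for Fac1 = (-0.20)² + (-0.35)² + 0.37² + 0.07² + 0.12² + 0.23² + 0.31² + (-0.17)² = 0.0400 + 0.1225 + 0.1369 + 0.0049 + 0.0144 + 0.0529 + 0.0961 + 0.0289 = 0.4966

0.50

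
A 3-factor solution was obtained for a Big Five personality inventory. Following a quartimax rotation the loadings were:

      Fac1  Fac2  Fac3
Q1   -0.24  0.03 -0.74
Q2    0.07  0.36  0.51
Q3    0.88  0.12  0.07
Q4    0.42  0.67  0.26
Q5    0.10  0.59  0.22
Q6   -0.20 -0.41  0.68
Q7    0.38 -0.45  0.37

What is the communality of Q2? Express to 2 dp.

0.39

h² = 0.07² + 0.36² + 0.51² = 0.0049 + 0.1296 + 0.2601 = 0.3946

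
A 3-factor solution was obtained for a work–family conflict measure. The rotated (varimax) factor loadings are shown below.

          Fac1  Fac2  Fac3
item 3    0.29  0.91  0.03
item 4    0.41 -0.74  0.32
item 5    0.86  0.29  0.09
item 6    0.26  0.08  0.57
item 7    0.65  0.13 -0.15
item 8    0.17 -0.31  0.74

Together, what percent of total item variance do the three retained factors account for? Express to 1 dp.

68.3%

SS loadings by factor: 1.5108, 1.5792, 1.0064; total = 4.0964.
Total variance with 6 standardized items is 6, so the solution explains 4.0964/6 = 0.6827 = 68.27%.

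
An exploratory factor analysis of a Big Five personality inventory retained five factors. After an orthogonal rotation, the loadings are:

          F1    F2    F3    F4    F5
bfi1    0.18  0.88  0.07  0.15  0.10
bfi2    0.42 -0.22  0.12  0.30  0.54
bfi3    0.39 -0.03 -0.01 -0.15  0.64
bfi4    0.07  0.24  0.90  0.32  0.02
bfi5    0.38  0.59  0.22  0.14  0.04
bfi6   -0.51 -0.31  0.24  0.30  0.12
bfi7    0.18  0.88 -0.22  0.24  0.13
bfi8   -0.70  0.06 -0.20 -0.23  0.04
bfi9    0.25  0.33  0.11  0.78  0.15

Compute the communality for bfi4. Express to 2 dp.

h² = 0.07² + 0.24² + 0.90² + 0.32² + 0.02² = 0.0049 + 0.0576 + 0.8100 + 0.1024 + 0.0004 = 0.9753

0.98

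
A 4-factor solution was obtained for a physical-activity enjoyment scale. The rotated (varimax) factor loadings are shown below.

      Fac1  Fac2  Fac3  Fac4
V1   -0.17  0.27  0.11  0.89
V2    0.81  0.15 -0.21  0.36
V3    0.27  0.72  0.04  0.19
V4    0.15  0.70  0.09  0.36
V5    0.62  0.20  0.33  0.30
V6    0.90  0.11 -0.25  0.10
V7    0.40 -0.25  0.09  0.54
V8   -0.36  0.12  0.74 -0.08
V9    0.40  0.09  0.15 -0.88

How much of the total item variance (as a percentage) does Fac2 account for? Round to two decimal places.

13.79%

SS loadings for Fac2 = 0.27² + 0.15² + 0.72² + 0.70² + 0.20² + 0.11² + (-0.25)² + 0.12² + 0.09² = 1.2409
With 9 standardized items, total variance = 9. Proportion = 1.2409/9 = 0.1379 → 13.79%.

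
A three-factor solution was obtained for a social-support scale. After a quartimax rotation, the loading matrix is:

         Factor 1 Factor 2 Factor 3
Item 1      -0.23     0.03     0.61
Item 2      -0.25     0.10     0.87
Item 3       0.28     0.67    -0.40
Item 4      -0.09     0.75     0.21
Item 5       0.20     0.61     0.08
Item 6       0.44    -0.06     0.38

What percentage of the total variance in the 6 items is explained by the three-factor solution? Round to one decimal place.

55.3%

SS loadings by factor: 0.4355, 1.3980, 1.4839; total = 3.3174.
Total variance with 6 standardized items is 6, so the solution explains 3.3174/6 = 0.5529 = 55.29%.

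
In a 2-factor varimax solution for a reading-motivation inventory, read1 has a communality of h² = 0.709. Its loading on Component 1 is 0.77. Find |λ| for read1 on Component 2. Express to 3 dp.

Under orthogonal rotation h² = Σλ², so λ_Component 2² = h² − (0.5929) = 0.709 − 0.5929 = 0.1161.
|λ| = √0.1161 = 0.3407.

0.341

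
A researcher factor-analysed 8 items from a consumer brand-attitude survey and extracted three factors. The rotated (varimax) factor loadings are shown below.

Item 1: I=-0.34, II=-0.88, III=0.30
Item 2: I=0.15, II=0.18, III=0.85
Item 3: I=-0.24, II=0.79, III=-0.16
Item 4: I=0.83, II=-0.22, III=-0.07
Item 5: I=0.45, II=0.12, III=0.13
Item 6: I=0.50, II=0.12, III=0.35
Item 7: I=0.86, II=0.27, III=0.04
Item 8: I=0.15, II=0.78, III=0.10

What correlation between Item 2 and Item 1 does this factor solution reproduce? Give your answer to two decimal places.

r̂ = Σ λ_i·λ_j across factors = (0.15)(-0.34) + (0.18)(-0.88) + (0.85)(0.30)
  = -0.0510 -0.1584 +0.2550 = 0.0456

0.05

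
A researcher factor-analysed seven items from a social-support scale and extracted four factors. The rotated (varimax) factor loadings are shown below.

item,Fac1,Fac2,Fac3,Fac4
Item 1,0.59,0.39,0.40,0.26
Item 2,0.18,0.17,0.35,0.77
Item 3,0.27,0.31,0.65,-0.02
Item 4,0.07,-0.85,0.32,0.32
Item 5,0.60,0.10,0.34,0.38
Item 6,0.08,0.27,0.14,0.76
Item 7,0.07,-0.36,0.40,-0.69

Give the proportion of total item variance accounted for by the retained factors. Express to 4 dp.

Communalities: 0.7278, 0.7767, 0.5919, 0.9322, 0.6300, 0.6765, 0.7706; Σh² = 5.1057.
Total variance with 7 standardized items is 7, so the solution explains 5.1057/7 = 0.7294.

0.7294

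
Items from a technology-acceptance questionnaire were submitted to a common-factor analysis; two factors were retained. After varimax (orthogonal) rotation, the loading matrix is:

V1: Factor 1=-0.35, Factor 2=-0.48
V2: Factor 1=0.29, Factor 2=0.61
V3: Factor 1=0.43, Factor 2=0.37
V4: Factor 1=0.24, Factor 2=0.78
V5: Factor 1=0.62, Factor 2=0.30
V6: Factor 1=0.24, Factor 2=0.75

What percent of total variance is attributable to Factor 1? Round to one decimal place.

14.9%

SS loadings for Factor 1 = (-0.35)² + 0.29² + 0.43² + 0.24² + 0.62² + 0.24² = 0.8911
With 6 standardized items, total variance = 6. Proportion = 0.8911/6 = 0.1485 → 14.85%.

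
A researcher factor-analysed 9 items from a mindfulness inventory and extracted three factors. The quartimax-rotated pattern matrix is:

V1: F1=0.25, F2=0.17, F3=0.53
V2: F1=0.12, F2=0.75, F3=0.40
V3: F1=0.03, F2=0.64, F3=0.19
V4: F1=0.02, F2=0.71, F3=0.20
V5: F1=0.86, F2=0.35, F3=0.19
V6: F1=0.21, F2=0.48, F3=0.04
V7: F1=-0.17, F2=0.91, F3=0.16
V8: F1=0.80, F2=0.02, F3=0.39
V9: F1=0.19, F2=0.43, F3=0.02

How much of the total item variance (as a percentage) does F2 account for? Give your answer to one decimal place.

31.9%

SS loadings for F2 = 0.17² + 0.75² + 0.64² + 0.71² + 0.35² + 0.48² + 0.91² + 0.02² + 0.43² = 2.8714
With 9 standardized items, total variance = 9. Proportion = 2.8714/9 = 0.3190 → 31.90%.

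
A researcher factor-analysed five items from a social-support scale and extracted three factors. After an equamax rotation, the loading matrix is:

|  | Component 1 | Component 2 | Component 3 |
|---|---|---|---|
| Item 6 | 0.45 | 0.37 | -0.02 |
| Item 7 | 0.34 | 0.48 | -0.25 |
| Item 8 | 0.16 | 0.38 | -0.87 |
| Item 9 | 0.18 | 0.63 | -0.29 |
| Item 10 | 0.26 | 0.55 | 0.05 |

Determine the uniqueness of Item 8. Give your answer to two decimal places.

h² = 0.16² + 0.38² + (-0.87)² = 0.0256 + 0.1444 + 0.7569 = 0.9269
Uniqueness u² = 1 − h² = 1 − 0.9269 = 0.0731

0.07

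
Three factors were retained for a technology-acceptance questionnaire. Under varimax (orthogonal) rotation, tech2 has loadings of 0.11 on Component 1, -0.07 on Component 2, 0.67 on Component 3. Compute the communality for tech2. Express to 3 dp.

h² = 0.11² + (-0.07)² + 0.67² = 0.0121 + 0.0049 + 0.4489 = 0.4659

0.466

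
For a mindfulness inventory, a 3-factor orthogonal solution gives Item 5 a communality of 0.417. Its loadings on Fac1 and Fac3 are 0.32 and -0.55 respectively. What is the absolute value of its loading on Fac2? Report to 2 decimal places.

0.11

Under orthogonal rotation h² = Σλ², so λ_Fac2² = h² − (0.4049) = 0.417 − 0.4049 = 0.0121.
|λ| = √0.0121 = 0.1100.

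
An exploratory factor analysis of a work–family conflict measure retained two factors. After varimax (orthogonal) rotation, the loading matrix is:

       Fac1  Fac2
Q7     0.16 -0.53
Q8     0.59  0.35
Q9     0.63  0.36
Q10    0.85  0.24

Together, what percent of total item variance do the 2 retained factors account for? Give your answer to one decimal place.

52.1%

SS loadings by factor: 1.4931, 0.5906; total = 2.0837.
Total variance with 4 standardized items is 4, so the solution explains 2.0837/4 = 0.5209 = 52.09%.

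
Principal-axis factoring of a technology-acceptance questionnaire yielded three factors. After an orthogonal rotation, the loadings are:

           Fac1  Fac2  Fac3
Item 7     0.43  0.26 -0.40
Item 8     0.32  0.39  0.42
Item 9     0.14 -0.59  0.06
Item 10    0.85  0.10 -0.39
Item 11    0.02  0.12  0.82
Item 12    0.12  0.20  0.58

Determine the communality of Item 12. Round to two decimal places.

h² = 0.12² + 0.20² + 0.58² = 0.0144 + 0.0400 + 0.3364 = 0.3908

0.39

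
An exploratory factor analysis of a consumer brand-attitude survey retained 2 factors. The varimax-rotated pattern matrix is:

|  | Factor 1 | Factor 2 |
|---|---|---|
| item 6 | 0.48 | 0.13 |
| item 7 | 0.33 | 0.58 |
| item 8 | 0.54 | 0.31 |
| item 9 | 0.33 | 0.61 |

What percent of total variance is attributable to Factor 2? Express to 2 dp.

SS loadings for Factor 2 = 0.13² + 0.58² + 0.31² + 0.61² = 0.8215
With 4 standardized items, total variance = 4. Proportion = 0.8215/4 = 0.2054 → 20.54%.

20.54%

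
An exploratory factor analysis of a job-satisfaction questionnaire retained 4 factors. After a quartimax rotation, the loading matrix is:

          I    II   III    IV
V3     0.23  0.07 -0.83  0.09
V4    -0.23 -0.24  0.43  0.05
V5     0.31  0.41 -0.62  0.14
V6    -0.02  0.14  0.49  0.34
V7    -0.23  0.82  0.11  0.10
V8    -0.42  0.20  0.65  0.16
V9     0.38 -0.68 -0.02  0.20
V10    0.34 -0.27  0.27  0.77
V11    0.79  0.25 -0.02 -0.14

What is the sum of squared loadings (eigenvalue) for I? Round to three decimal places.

SS loadings for I = 0.23² + (-0.23)² + 0.31² + (-0.02)² + (-0.23)² + (-0.42)² + 0.38² + 0.34² + 0.79² = 0.0529 + 0.0529 + 0.0961 + 0.0004 + 0.0529 + 0.1764 + 0.1444 + 0.1156 + 0.6241 = 1.3157

1.316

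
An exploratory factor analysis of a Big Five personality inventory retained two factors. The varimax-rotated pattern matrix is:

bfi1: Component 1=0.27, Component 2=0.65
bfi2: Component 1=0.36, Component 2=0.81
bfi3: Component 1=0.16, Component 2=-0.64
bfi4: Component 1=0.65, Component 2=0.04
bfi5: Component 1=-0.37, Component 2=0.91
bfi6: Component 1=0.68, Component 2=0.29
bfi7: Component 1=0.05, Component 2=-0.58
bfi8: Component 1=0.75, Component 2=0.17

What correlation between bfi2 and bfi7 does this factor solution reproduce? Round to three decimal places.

-0.452

r̂ = Σ λ_i·λ_j across factors = (0.36)(0.05) + (0.81)(-0.58)
  = +0.0180 -0.4698 = -0.4518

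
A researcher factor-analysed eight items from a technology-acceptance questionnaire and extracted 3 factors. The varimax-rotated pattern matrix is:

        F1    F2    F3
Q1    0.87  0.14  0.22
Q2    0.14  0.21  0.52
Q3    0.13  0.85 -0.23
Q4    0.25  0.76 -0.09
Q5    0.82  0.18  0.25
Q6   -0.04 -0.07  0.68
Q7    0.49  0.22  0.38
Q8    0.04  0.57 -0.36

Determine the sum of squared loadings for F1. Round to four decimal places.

SS loadings for F1 = 0.87² + 0.14² + 0.13² + 0.25² + 0.82² + (-0.04)² + 0.49² + 0.04² = 0.7569 + 0.0196 + 0.0169 + 0.0625 + 0.6724 + 0.0016 + 0.2401 + 0.0016 = 1.7716

1.7716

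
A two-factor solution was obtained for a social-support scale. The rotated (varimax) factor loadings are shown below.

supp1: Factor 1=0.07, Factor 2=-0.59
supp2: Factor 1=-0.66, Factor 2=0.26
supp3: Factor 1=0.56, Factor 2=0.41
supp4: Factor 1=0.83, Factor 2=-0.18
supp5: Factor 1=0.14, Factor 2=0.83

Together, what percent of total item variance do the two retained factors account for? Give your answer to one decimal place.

55.4%

Communalities: 0.3530, 0.5032, 0.4817, 0.7213, 0.7085; Σh² = 2.7677.
Total variance with 5 standardized items is 5, so the solution explains 2.7677/5 = 0.5535 = 55.35%.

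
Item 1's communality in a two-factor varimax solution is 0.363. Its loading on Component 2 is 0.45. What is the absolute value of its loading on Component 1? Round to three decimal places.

Under orthogonal rotation h² = Σλ², so λ_Component 1² = h² − (0.2025) = 0.363 − 0.2025 = 0.1605.
|λ| = √0.1605 = 0.4006.

0.401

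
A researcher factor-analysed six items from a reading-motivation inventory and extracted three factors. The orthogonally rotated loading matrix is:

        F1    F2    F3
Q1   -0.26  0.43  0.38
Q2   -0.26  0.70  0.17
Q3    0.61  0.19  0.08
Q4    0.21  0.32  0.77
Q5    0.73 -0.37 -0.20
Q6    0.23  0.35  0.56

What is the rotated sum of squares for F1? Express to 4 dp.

SS loadings for F1 = (-0.26)² + (-0.26)² + 0.61² + 0.21² + 0.73² + 0.23² = 0.0676 + 0.0676 + 0.3721 + 0.0441 + 0.5329 + 0.0529 = 1.1372

1.1372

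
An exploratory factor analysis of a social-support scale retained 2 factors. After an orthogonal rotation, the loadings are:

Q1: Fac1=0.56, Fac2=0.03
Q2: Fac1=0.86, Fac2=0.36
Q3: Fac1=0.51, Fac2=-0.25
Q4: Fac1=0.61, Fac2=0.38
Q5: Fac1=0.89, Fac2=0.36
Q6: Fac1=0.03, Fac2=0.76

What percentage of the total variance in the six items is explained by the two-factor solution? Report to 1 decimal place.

58.7%

Communalities: 0.3145, 0.8692, 0.3226, 0.5165, 0.9217, 0.5785; Σh² = 3.5230.
Total variance with 6 standardized items is 6, so the solution explains 3.5230/6 = 0.5872 = 58.72%.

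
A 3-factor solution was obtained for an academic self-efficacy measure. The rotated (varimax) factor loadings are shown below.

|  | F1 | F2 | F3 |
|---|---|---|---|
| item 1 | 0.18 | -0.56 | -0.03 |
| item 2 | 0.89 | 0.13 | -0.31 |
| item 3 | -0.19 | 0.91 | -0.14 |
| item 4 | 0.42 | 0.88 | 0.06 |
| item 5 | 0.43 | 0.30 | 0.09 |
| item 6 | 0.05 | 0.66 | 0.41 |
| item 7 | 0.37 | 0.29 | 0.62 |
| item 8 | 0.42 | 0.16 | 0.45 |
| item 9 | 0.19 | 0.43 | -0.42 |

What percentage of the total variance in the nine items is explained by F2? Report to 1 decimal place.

SS loadings for F2 = (-0.56)² + 0.13² + 0.91² + 0.88² + 0.30² + 0.66² + 0.29² + 0.16² + 0.43² = 2.7532
With 9 standardized items, total variance = 9. Proportion = 2.7532/9 = 0.3059 → 30.59%.

30.6%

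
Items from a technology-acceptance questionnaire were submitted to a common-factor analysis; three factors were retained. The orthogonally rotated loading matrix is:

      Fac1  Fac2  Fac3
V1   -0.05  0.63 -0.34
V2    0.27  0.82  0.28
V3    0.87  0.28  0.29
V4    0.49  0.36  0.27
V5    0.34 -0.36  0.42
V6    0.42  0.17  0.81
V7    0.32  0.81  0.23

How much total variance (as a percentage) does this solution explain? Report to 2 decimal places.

SS loadings by factor: 1.4668, 2.0919, 1.2364; total = 4.7951.
Total variance with 7 standardized items is 7, so the solution explains 4.7951/7 = 0.6850 = 68.50%.

68.50%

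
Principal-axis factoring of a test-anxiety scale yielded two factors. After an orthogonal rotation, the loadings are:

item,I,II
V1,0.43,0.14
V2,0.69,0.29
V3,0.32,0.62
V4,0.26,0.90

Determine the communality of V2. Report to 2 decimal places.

0.56

h² = 0.69² + 0.29² = 0.4761 + 0.0841 = 0.5602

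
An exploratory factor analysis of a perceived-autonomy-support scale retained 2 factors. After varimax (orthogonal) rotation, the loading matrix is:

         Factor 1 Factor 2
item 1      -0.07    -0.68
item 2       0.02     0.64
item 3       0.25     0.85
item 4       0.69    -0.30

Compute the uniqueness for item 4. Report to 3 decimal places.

h² = 0.69² + (-0.30)² = 0.4761 + 0.0900 = 0.5661
Uniqueness u² = 1 − h² = 1 − 0.5661 = 0.4339

0.434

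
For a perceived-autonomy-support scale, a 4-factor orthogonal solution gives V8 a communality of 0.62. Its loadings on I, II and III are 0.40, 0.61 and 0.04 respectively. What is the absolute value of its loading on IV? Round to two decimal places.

Under orthogonal rotation h² = Σλ², so λ_IV² = h² − (0.5337) = 0.62 − 0.5337 = 0.0863.
|λ| = √0.0863 = 0.2938.

0.29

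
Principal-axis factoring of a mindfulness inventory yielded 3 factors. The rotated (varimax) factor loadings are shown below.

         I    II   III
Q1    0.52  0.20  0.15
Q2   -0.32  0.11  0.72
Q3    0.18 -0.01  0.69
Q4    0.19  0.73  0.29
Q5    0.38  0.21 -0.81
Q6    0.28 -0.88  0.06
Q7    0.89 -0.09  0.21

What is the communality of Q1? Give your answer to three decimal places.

0.333

h² = 0.52² + 0.20² + 0.15² = 0.2704 + 0.0400 + 0.0225 = 0.3329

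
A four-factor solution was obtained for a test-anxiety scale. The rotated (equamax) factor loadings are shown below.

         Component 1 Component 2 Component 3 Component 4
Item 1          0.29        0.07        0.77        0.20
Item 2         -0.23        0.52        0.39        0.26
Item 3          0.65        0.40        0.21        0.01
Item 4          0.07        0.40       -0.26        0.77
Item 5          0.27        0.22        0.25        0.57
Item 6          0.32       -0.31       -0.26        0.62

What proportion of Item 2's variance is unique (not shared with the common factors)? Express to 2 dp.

0.46

h² = (-0.23)² + 0.52² + 0.39² + 0.26² = 0.0529 + 0.2704 + 0.1521 + 0.0676 = 0.5430
Uniqueness u² = 1 − h² = 1 − 0.5430 = 0.4570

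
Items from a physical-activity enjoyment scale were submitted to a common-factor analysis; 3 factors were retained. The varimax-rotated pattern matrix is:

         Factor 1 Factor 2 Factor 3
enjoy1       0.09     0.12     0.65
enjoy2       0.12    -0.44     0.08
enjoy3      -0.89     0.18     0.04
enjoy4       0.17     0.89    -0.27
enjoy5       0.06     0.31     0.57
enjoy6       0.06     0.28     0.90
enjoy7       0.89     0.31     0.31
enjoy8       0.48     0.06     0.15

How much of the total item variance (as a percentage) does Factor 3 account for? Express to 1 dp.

22.0%

SS loadings for Factor 3 = 0.65² + 0.08² + 0.04² + (-0.27)² + 0.57² + 0.90² + 0.31² + 0.15² = 1.7569
With 8 standardized items, total variance = 8. Proportion = 1.7569/8 = 0.2196 → 21.96%.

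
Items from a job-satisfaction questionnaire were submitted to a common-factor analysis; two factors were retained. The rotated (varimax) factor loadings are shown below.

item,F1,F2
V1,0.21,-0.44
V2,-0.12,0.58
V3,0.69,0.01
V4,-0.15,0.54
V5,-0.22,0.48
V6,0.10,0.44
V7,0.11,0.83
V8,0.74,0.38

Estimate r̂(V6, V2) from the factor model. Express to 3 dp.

r̂ = Σ λ_i·λ_j across factors = (0.10)(-0.12) + (0.44)(0.58)
  = -0.0120 +0.2552 = 0.2432

0.243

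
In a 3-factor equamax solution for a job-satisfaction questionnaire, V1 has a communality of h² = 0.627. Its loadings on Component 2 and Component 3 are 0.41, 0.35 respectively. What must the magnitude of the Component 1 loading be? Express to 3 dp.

Under orthogonal rotation h² = Σλ², so λ_Component 1² = h² − (0.2906) = 0.627 − 0.2906 = 0.3364.
|λ| = √0.3364 = 0.5800.

0.580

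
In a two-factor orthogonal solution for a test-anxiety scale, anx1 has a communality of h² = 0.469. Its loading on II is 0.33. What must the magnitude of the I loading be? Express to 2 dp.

0.60

Under orthogonal rotation h² = Σλ², so λ_I² = h² − (0.1089) = 0.469 − 0.1089 = 0.3601.
|λ| = √0.3601 = 0.6001.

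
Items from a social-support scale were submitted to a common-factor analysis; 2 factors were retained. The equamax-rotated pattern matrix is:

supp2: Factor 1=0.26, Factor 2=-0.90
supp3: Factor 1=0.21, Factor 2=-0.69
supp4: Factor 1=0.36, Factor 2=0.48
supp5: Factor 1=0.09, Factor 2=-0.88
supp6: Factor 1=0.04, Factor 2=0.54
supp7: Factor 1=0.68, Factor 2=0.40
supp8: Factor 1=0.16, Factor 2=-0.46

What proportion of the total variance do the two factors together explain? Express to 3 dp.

Communalities: 0.8776, 0.5202, 0.3600, 0.7825, 0.2932, 0.6224, 0.2372; Σh² = 3.6931.
Total variance with 7 standardized items is 7, so the solution explains 3.6931/7 = 0.5276.

0.528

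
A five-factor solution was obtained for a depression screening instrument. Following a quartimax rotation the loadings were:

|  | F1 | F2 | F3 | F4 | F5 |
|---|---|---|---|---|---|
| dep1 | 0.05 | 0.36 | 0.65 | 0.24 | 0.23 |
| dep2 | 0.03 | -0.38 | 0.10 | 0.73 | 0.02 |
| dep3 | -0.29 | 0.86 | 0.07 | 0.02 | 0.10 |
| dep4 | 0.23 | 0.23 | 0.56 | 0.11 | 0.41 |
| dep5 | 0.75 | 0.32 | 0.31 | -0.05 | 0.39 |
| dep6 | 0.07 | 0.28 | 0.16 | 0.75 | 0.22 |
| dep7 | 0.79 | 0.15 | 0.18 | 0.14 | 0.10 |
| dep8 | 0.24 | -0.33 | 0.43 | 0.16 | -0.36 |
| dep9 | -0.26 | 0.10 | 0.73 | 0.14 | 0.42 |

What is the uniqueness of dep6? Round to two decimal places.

h² = 0.07² + 0.28² + 0.16² + 0.75² + 0.22² = 0.0049 + 0.0784 + 0.0256 + 0.5625 + 0.0484 = 0.7198
Uniqueness u² = 1 − h² = 1 − 0.7198 = 0.2802

0.28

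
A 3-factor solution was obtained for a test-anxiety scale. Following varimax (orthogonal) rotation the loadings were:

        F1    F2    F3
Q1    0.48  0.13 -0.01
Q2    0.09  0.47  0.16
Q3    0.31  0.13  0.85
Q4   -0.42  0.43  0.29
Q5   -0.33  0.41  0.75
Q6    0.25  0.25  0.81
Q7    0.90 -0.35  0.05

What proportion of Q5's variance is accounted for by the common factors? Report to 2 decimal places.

h² = (-0.33)² + 0.41² + 0.75² = 0.1089 + 0.1681 + 0.5625 = 0.8395

0.84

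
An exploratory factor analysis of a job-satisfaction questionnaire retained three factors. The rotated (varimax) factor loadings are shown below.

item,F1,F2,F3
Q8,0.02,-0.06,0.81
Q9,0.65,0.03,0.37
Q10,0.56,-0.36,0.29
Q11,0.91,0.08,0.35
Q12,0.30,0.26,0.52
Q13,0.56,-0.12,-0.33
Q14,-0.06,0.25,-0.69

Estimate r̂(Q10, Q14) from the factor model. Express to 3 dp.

-0.324

r̂ = Σ λ_i·λ_j across factors = (0.56)(-0.06) + (-0.36)(0.25) + (0.29)(-0.69)
  = -0.0336 -0.0900 -0.2001 = -0.3237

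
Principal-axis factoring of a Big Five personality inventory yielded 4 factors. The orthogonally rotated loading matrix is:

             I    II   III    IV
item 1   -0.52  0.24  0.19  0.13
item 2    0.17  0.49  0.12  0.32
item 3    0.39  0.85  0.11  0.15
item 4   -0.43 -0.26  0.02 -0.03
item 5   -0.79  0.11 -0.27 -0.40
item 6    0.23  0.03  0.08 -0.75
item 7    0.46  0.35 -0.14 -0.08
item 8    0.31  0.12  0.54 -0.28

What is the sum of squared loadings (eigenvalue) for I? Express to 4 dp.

SS loadings for I = (-0.52)² + 0.17² + 0.39² + (-0.43)² + (-0.79)² + 0.23² + 0.46² + 0.31² = 0.2704 + 0.0289 + 0.1521 + 0.1849 + 0.6241 + 0.0529 + 0.2116 + 0.0961 = 1.6210

1.6210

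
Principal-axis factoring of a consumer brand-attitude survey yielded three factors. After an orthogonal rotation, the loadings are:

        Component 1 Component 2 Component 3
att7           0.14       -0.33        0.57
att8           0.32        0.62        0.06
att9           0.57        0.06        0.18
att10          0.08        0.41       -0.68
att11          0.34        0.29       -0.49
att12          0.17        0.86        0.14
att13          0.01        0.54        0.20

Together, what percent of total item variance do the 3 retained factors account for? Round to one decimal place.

50.0%

SS loadings by factor: 0.5979, 1.7803, 1.1230; total = 3.5012.
Total variance with 7 standardized items is 7, so the solution explains 3.5012/7 = 0.5002 = 50.02%.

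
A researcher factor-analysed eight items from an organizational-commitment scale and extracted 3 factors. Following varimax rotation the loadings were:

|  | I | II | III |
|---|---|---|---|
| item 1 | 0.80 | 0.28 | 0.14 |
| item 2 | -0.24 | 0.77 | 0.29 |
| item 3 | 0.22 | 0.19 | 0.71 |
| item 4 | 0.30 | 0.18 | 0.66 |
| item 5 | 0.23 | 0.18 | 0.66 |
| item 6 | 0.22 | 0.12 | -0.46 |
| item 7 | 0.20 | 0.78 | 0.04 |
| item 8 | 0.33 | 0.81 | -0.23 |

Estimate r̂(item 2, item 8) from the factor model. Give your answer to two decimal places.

r̂ = Σ λ_i·λ_j across factors = (-0.24)(0.33) + (0.77)(0.81) + (0.29)(-0.23)
  = -0.0792 +0.6237 -0.0667 = 0.4778

0.48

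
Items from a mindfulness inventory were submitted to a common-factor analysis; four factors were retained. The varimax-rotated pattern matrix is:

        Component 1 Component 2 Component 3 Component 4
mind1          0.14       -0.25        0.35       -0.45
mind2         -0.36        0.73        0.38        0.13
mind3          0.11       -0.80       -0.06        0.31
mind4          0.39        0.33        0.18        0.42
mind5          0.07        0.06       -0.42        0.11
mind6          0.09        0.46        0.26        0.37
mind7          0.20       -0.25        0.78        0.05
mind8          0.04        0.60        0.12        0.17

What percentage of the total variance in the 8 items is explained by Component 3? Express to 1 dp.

14.6%

SS loadings for Component 3 = 0.35² + 0.38² + (-0.06)² + 0.18² + (-0.42)² + 0.26² + 0.78² + 0.12² = 1.1697
With 8 standardized items, total variance = 8. Proportion = 1.1697/8 = 0.1462 → 14.62%.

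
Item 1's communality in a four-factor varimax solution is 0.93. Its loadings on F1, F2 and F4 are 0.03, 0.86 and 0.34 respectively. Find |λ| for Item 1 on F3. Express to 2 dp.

0.27

Under orthogonal rotation h² = Σλ², so λ_F3² = h² − (0.8561) = 0.93 − 0.8561 = 0.0739.
|λ| = √0.0739 = 0.2718.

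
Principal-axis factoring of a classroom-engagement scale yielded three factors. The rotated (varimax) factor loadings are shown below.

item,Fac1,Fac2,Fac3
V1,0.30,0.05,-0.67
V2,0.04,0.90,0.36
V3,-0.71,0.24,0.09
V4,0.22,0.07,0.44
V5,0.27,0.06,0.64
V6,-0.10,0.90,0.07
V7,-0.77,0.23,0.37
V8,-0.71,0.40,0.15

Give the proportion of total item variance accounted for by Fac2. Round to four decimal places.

SS loadings for Fac2 = 0.05² + 0.90² + 0.24² + 0.07² + 0.06² + 0.90² + 0.23² + 0.40² = 1.9015
Proportion of variance = 1.9015 / 8 = 0.2377.

0.2377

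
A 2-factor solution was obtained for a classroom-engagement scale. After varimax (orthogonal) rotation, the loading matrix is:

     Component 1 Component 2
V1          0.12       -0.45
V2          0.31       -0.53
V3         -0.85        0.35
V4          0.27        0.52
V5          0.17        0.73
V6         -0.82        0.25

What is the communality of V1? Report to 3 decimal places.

h² = 0.12² + (-0.45)² = 0.0144 + 0.2025 = 0.2169

0.217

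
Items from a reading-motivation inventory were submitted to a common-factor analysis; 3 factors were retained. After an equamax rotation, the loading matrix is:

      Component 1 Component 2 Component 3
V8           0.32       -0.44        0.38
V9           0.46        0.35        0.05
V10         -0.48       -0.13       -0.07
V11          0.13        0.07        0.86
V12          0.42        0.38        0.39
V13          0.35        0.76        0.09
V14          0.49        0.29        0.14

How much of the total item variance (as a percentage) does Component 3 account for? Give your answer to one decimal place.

15.3%

SS loadings for Component 3 = 0.38² + 0.05² + (-0.07)² + 0.86² + 0.39² + 0.09² + 0.14² = 1.0712
With 7 standardized items, total variance = 7. Proportion = 1.0712/7 = 0.1530 → 15.30%.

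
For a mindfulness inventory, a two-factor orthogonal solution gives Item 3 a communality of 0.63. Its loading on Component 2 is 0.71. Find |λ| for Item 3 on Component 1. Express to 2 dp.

0.35

Under orthogonal rotation h² = Σλ², so λ_Component 1² = h² − (0.5041) = 0.63 − 0.5041 = 0.1259.
|λ| = √0.1259 = 0.3548.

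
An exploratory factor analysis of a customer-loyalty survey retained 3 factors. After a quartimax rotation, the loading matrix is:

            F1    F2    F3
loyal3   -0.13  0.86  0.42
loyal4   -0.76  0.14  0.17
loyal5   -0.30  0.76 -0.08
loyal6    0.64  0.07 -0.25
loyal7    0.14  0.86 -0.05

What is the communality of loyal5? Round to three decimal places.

0.674

h² = (-0.30)² + 0.76² + (-0.08)² = 0.0900 + 0.5776 + 0.0064 = 0.6740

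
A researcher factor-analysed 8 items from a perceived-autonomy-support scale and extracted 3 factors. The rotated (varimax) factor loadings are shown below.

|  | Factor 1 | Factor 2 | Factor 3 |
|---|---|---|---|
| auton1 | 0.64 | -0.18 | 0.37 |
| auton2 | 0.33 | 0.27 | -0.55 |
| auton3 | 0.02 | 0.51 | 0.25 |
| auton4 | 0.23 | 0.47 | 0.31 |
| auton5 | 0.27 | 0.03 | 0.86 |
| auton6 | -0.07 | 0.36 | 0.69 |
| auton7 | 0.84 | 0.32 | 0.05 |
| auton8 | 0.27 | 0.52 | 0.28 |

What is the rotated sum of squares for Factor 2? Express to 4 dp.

SS loadings for Factor 2 = (-0.18)² + 0.27² + 0.51² + 0.47² + 0.03² + 0.36² + 0.32² + 0.52² = 0.0324 + 0.0729 + 0.2601 + 0.2209 + 0.0009 + 0.1296 + 0.1024 + 0.2704 = 1.0896

1.0896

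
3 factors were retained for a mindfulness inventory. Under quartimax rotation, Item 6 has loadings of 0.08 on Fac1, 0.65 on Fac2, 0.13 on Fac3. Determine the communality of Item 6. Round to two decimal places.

h² = 0.08² + 0.65² + 0.13² = 0.0064 + 0.4225 + 0.0169 = 0.4458

0.45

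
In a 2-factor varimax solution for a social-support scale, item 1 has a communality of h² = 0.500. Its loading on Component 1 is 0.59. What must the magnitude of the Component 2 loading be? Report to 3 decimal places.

0.390

Under orthogonal rotation h² = Σλ², so λ_Component 2² = h² − (0.3481) = 0.500 − 0.3481 = 0.1519.
|λ| = √0.1519 = 0.3897.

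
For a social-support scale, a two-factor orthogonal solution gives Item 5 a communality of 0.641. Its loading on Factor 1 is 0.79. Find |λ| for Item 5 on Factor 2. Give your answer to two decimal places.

0.13

Under orthogonal rotation h² = Σλ², so λ_Factor 2² = h² − (0.6241) = 0.641 − 0.6241 = 0.0169.
|λ| = √0.0169 = 0.1300.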